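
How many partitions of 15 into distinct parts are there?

27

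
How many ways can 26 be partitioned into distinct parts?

165

Enumerating by decreasing first part gives 165 partitions in all.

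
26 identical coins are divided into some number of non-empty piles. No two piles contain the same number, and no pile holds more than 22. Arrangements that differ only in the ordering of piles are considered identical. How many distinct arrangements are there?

Counting exhaustively, 160 partitions satisfy the conditions.

160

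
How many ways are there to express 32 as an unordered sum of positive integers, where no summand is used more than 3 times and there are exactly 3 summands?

85

There are 85 such partitions.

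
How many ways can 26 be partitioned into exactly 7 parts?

Systematic enumeration (by largest part, then next-largest, …) yields 300.

300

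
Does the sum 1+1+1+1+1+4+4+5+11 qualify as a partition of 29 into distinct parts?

The parts sum to 29, and the condition 'all summands are distinct' is violated.

No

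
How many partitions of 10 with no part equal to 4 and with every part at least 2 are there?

8

The partitions of 10 that satisfy the conditions:
10
8,2
7,3
6,2,2
5,5
5,3,2
3,3,2,2
2,2,2,2,2
Counting gives 8.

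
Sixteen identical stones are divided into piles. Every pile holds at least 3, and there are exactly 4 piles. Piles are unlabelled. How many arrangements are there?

5

The partitions of 16 that satisfy the conditions:
7 + 3 + 3 + 3
6 + 4 + 3 + 3
5 + 5 + 3 + 3
5 + 4 + 4 + 3
4 + 4 + 4 + 4
That's 5 in total.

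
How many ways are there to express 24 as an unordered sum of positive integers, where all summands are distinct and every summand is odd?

11

Enumerating:
23+1
21+3
19+5
17+7
15+9
15+5+3+1
13+11
13+7+3+1
11+9+3+1
11+7+5+1
9+7+5+3
That's 11 in total.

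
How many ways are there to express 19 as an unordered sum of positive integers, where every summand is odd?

There are too many to list fully; the first 12 (by largest part) are:
19
17 + 1 + 1
15 + 3 + 1
15 + 1 + 1 + 1 + 1
13 + 5 + 1
13 + 3 + 3
13 + 3 + 1 + 1 + 1
13 + 1 + 1 + 1 + 1 + 1 + 1
11 + 7 + 1
11 + 5 + 3
11 + 5 + 1 + 1 + 1
11 + 3 + 3 + 1 + 1
…and 42 more, for 54 total.

54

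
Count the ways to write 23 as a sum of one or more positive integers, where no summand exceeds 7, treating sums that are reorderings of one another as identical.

618

A full systematic count gives 618.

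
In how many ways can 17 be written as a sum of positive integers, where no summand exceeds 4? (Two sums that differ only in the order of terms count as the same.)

72

Direct enumeration gives 72 partitions.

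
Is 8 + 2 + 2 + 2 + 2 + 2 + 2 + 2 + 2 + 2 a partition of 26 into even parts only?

Yes

The parts sum to 26, and the condition 'every summand is even' holds.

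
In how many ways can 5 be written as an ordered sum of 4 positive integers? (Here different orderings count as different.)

Place 3 bars in the 4 internal gaps of a row of 5 dots: C(4,3) = 4.

4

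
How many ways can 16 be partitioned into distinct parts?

32

A partial list (first 12 by largest part):
16
15 + 1
14 + 2
13 + 3
13 + 2 + 1
12 + 4
12 + 3 + 1
11 + 5
11 + 4 + 1
11 + 3 + 2
10 + 6
10 + 5 + 1
…and 20 more, for 32 total.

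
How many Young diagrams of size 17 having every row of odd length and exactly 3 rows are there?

8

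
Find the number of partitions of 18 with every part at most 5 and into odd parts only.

They are:
5, 5, 5, 3
5, 5, 5, 1, 1, 1
5, 5, 3, 3, 1, 1
5, 5, 3, 1, 1, 1, 1, 1
5, 5, 1, 1, 1, 1, 1, 1, 1, 1
5, 3, 3, 3, 3, 1
5, 3, 3, 3, 1, 1, 1, 1
5, 3, 3, 1, 1, 1, 1, 1, 1, 1
5, 3, 1, 1, 1, 1, 1, 1, 1, 1, 1, 1
5, 1, 1, 1, 1, 1, 1, 1, 1, 1, 1, 1, 1, 1
3, 3, 3, 3, 3, 3
3, 3, 3, 3, 3, 1, 1, 1
3, 3, 3, 3, 1, 1, 1, 1, 1, 1
3, 3, 3, 1, 1, 1, 1, 1, 1, 1, 1, 1
3, 3, 1, 1, 1, 1, 1, 1, 1, 1, 1, 1, 1, 1
3, 1, 1, 1, 1, 1, 1, 1, 1, 1, 1, 1, 1, 1, 1, 1
1, 1, 1, 1, 1, 1, 1, 1, 1, 1, 1, 1, 1, 1, 1, 1, 1, 1

17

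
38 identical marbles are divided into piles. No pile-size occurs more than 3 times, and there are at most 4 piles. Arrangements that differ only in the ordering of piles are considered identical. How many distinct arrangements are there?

551

Systematic enumeration (by largest part, then next-largest, …) yields 551.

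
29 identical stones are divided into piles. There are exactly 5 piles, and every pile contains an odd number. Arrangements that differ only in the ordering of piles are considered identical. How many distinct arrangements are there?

47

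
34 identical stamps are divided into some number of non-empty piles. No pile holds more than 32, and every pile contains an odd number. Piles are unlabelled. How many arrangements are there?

Direct enumeration gives 511 partitions.

511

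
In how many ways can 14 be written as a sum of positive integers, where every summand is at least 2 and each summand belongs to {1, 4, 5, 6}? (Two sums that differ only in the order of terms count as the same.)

The partitions of 14 that satisfy the conditions:
6, 4, 4
5, 5, 4
That's 2 in total.

2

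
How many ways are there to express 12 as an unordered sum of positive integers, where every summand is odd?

15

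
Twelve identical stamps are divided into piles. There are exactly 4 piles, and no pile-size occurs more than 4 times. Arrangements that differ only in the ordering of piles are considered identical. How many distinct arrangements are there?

15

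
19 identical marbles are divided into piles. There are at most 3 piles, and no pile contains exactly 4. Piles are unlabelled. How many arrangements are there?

32

There are too many to list fully; the first 12 (by largest part) are:
19
1+18
2+17
1+1+17
3+16
1+2+16
1+3+15
2+2+15
5+14
2+3+14
6+13
1+5+13
…and 20 more, for 32 total.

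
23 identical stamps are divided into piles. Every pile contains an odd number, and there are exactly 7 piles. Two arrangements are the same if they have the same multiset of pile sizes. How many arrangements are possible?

Enumerating:
1+1+1+1+1+1+17
1+1+1+1+1+3+15
1+1+1+1+1+5+13
1+1+1+1+3+3+13
1+1+1+1+1+7+11
1+1+1+1+3+5+11
1+1+1+3+3+3+11
1+1+1+1+1+9+9
1+1+1+1+3+7+9
1+1+1+1+5+5+9
1+1+1+3+3+5+9
1+1+3+3+3+3+9
1+1+1+1+5+7+7
1+1+1+3+3+7+7
1+1+1+3+5+5+7
1+1+3+3+3+5+7
1+3+3+3+3+3+7
1+1+1+5+5+5+5
1+1+3+3+5+5+5
1+3+3+3+3+5+5
3+3+3+3+3+3+5
Counting gives 21.

21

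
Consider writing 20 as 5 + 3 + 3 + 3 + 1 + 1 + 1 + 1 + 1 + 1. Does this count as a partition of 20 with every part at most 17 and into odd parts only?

Yes

The parts sum to 20, and the condition 'no summand exceeds 17' holds; the condition 'every summand is odd' holds.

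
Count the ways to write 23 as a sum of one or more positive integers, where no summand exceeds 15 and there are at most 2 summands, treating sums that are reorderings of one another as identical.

4

Listing the qualifying partitions of 23:
15,8
14,9
13,10
12,11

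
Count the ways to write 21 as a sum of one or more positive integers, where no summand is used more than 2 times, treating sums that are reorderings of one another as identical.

A full systematic count gives 243.

243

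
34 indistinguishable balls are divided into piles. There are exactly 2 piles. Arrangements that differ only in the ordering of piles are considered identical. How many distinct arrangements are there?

Enumerating:
33+1
32+2
31+3
30+4
29+5
28+6
27+7
26+8
25+9
24+10
23+11
22+12
21+13
20+14
19+15
18+16
17+17

17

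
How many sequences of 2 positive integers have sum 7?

6

Equivalently, choose which 1 of the 6 gaps become plus signs: C(6,1) = 6.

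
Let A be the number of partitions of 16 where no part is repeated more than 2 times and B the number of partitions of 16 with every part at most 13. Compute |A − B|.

138

Partitions of 16 where no part is repeated more than 2 times: 89.
Partitions of 16 with every part at most 13: 227.
|89 − 227| = 138.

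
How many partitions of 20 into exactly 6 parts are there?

Systematic enumeration (by largest part, then next-largest, …) yields 90.

90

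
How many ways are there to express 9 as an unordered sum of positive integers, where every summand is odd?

Listing the qualifying partitions of 9:
9
7,1,1
5,3,1
5,1,1,1,1
3,3,3
3,3,1,1,1
3,1,1,1,1,1,1
1,1,1,1,1,1,1,1,1

8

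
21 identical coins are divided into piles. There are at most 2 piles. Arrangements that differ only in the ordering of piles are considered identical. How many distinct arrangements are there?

11

The partitions of 21 that satisfy the conditions:
21
20, 1
19, 2
18, 3
17, 4
16, 5
15, 6
14, 7
13, 8
12, 9
11, 10
Counting gives 11.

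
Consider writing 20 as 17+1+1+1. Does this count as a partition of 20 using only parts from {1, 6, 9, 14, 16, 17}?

The parts sum to 20, and the condition 'each summand belongs to {1, 6, 9, 14, 16, 17}' holds.

Yes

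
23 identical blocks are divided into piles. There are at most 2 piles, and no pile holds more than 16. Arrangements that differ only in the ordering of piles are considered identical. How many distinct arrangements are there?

The partitions of 23 that satisfy the conditions:
16,7
15,8
14,9
13,10
12,11
That's 5 in total.

5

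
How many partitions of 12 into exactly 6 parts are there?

The partitions of 12 that satisfy the conditions:
7 + 1 + 1 + 1 + 1 + 1
6 + 2 + 1 + 1 + 1 + 1
5 + 3 + 1 + 1 + 1 + 1
5 + 2 + 2 + 1 + 1 + 1
4 + 4 + 1 + 1 + 1 + 1
4 + 3 + 2 + 1 + 1 + 1
4 + 2 + 2 + 2 + 1 + 1
3 + 3 + 3 + 1 + 1 + 1
3 + 3 + 2 + 2 + 1 + 1
3 + 2 + 2 + 2 + 2 + 1
2 + 2 + 2 + 2 + 2 + 2

11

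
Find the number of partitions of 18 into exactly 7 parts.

There are too many to list fully; the first 12 (by largest part) are:
1+1+1+1+1+1+12
1+1+1+1+1+2+11
1+1+1+1+1+3+10
1+1+1+1+2+2+10
1+1+1+1+1+4+9
1+1+1+1+2+3+9
1+1+1+2+2+2+9
1+1+1+1+1+5+8
1+1+1+1+2+4+8
1+1+1+1+3+3+8
1+1+1+2+2+3+8
1+1+2+2+2+2+8
…and 37 more, for 49 total.

49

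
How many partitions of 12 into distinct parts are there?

Enumerating:
12
11+1
10+2
9+3
9+2+1
8+4
8+3+1
7+5
7+4+1
7+3+2
6+5+1
6+4+2
6+3+2+1
5+4+3
5+4+2+1
Counting gives 15.

15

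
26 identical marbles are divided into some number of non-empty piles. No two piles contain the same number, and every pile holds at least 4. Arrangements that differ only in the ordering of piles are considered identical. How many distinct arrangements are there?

A partial list (first 12 by largest part):
26
22+4
21+5
20+6
19+7
18+8
17+9
17+5+4
16+10
16+6+4
15+11
15+7+4
…and 19 more, for 31 total.

31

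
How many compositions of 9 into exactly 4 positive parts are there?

56

A composition of 9 into 4 positive parts is chosen by placing 3 dividers among the 8 gaps between 9 units: C(8,3) = 56.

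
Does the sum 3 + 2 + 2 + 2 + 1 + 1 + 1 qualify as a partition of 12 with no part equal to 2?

No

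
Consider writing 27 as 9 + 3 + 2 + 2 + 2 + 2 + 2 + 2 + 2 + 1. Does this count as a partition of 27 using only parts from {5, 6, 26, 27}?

The parts sum to 27, and the condition 'each summand belongs to {5, 6, 26, 27}' is violated.

No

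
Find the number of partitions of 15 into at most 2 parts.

8

Enumerating:
15
14,1
13,2
12,3
11,4
10,5
9,6
8,7
Counting gives 8.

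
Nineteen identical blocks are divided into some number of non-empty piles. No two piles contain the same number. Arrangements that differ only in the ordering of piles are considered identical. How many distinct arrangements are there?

54

A partial list (first 12 by largest part):
19
18, 1
17, 2
16, 3
16, 2, 1
15, 4
15, 3, 1
14, 5
14, 4, 1
14, 3, 2
13, 6
13, 5, 1
…and 42 more, for 54 total.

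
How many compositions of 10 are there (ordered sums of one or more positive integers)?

The number of compositions of n is 2^(n−1); here 2^9 = 512.

512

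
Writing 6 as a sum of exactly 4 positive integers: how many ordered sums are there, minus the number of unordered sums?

8

Ordered (compositions into 4 parts): C(5,3) = 10.
Partitions of 6 into exactly 4 parts: 2.
Difference: 10 − 2 = 8.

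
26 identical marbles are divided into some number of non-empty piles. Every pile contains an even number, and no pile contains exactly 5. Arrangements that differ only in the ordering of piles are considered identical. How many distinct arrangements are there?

Counting exhaustively, 101 partitions satisfy the conditions.

101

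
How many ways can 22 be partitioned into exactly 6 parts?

136

Counting exhaustively, 136 partitions satisfy the conditions.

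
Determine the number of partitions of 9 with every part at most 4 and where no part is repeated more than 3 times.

11

Listing the qualifying partitions of 9:
1 + 4 + 4
2 + 3 + 4
1 + 1 + 3 + 4
1 + 2 + 2 + 4
1 + 1 + 1 + 2 + 4
3 + 3 + 3
1 + 2 + 3 + 3
1 + 1 + 1 + 3 + 3
2 + 2 + 2 + 3
1 + 1 + 2 + 2 + 3
1 + 1 + 1 + 2 + 2 + 2
That's 11 in total.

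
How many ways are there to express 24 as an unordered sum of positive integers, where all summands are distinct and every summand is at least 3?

38

A partial list (first 12 by largest part):
24
21+3
20+4
19+5
18+6
17+7
17+4+3
16+8
16+5+3
15+9
15+6+3
15+5+4
…and 26 more, for 38 total.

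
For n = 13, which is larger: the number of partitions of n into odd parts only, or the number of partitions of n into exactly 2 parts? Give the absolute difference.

12

Partitions of 13 into odd parts only: 18.
Partitions of 13 into exactly 2 parts: 6.
|18 − 6| = 12.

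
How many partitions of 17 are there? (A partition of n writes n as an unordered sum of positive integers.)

297

Systematic enumeration (by largest part, then next-largest, …) yields 297.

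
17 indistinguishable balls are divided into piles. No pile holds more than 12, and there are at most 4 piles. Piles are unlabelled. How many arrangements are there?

A partial list (first 12 by largest part):
12, 5
12, 4, 1
12, 3, 2
12, 3, 1, 1
12, 2, 2, 1
11, 6
11, 5, 1
11, 4, 2
11, 4, 1, 1
11, 3, 3
11, 3, 2, 1
11, 2, 2, 2
…and 49 more, for 61 total.

61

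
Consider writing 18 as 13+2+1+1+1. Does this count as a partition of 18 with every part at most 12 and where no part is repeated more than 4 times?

No

The parts sum to 18, and the condition 'no summand exceeds 12' is violated.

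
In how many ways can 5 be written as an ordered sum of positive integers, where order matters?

16

Each of the 4 gaps between 5 units is either a break or not: 2^4 = 16.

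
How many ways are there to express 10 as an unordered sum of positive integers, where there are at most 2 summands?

6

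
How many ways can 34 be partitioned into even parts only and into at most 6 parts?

163

Enumerating by decreasing first part gives 163 partitions in all.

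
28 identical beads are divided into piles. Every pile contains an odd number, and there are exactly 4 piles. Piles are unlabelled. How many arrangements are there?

34

There are too many to list fully; the first 12 (by largest part) are:
25 + 1 + 1 + 1
23 + 3 + 1 + 1
21 + 5 + 1 + 1
21 + 3 + 3 + 1
19 + 7 + 1 + 1
19 + 5 + 3 + 1
19 + 3 + 3 + 3
17 + 9 + 1 + 1
17 + 7 + 3 + 1
17 + 5 + 5 + 1
17 + 5 + 3 + 3
15 + 11 + 1 + 1
…and 22 more, for 34 total.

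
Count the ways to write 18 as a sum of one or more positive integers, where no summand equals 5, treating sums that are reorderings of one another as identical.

A full systematic count gives 284.

284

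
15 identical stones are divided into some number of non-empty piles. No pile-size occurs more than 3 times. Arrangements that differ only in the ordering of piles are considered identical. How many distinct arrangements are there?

105

There are 105 such partitions.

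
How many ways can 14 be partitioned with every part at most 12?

Direct enumeration gives 133 partitions.

133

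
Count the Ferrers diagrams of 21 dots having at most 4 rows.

120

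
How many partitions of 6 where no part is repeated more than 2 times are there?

The partitions of 6 that satisfy the conditions:
6
5,1
4,2
4,1,1
3,3
3,2,1
2,2,1,1
That's 7 in total.

7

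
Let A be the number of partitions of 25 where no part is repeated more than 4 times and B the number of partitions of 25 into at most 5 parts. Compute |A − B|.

779

Partitions of 25 where no part is repeated more than 4 times: 1156.
Partitions of 25 into at most 5 parts: 377.
|1156 − 377| = 779.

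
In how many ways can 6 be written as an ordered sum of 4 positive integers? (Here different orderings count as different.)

10

A composition of 6 into 4 positive parts is chosen by placing 3 dividers among the 5 gaps between 6 units: C(5,3) = 10.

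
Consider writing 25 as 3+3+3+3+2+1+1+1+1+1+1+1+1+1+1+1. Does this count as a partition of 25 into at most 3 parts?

The parts sum to 25, and the condition 'there are at most 3 summands' is violated.

No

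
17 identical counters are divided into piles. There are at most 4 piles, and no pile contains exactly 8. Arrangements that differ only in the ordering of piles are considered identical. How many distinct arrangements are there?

60

A partial list (first 12 by largest part):
17
16 + 1
15 + 2
15 + 1 + 1
14 + 3
14 + 2 + 1
14 + 1 + 1 + 1
13 + 4
13 + 3 + 1
13 + 2 + 2
13 + 2 + 1 + 1
12 + 5
…and 48 more, for 60 total.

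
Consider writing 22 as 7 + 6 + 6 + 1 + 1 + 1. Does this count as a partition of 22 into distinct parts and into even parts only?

The parts sum to 22, and the condition 'all summands are distinct' is violated.

No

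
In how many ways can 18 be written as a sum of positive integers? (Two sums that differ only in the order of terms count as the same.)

385

Direct enumeration gives 385 partitions.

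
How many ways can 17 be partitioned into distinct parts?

A partial list (first 12 by largest part):
17
1,16
2,15
3,14
1,2,14
4,13
1,3,13
5,12
1,4,12
2,3,12
6,11
1,5,11
…and 26 more, for 38 total.

38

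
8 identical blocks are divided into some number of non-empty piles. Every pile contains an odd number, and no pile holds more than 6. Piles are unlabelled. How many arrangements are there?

Enumerating:
5 + 3
5 + 1 + 1 + 1
3 + 3 + 1 + 1
3 + 1 + 1 + 1 + 1 + 1
1 + 1 + 1 + 1 + 1 + 1 + 1 + 1
Counting gives 5.

5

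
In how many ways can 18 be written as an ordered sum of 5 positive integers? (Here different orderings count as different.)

A composition of 18 into 5 positive parts is chosen by placing 4 dividers among the 17 gaps between 18 units: C(17,4) = 2380.

2380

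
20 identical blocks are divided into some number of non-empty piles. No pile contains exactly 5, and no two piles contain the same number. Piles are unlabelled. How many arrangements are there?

A partial list (first 12 by largest part):
20
19, 1
18, 2
17, 3
17, 2, 1
16, 4
16, 3, 1
15, 4, 1
15, 3, 2
14, 6
14, 4, 2
14, 3, 2, 1
…and 33 more, for 45 total.

45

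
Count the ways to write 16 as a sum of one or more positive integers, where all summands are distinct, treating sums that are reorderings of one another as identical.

32

A partial list (first 12 by largest part):
16
15,1
14,2
13,3
13,2,1
12,4
12,3,1
11,5
11,4,1
11,3,2
10,6
10,5,1
…and 20 more, for 32 total.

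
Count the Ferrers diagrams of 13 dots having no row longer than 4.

39

There are too many to list fully; the first 12 (by largest part) are:
4 + 4 + 4 + 1
4 + 4 + 3 + 2
4 + 4 + 3 + 1 + 1
4 + 4 + 2 + 2 + 1
4 + 4 + 2 + 1 + 1 + 1
4 + 4 + 1 + 1 + 1 + 1 + 1
4 + 3 + 3 + 3
4 + 3 + 3 + 2 + 1
4 + 3 + 3 + 1 + 1 + 1
4 + 3 + 2 + 2 + 2
4 + 3 + 2 + 2 + 1 + 1
4 + 3 + 2 + 1 + 1 + 1 + 1
…and 27 more, for 39 total.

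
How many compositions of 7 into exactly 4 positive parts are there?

Place 3 bars in the 6 internal gaps of a row of 7 dots: C(6,3) = 20.

20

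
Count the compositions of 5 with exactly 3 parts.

Equivalently, choose which 2 of the 4 gaps become plus signs: C(4,2) = 6.

6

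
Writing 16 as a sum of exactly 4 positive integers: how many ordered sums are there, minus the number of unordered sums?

Compositions: C(15,3) = 455.
Partitions of 16 into exactly 4 parts: 34.
Difference: 455 − 34 = 421.

421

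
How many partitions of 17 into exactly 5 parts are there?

There are too many to list fully; the first 12 (by largest part) are:
13+1+1+1+1
12+2+1+1+1
11+3+1+1+1
11+2+2+1+1
10+4+1+1+1
10+3+2+1+1
10+2+2+2+1
9+5+1+1+1
9+4+2+1+1
9+3+3+1+1
9+3+2+2+1
9+2+2+2+2
…and 35 more, for 47 total.

47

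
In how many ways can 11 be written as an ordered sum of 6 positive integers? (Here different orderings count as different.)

252

Place 5 bars in the 10 internal gaps of a row of 11 dots: C(10,5) = 252.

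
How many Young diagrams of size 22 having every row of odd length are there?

Direct enumeration gives 89 partitions.

89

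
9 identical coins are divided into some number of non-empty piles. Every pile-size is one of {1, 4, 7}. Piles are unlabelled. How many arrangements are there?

4

They are:
1, 1, 7
1, 4, 4
1, 1, 1, 1, 1, 4
1, 1, 1, 1, 1, 1, 1, 1, 1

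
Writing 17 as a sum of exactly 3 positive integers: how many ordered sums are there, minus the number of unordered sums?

96

Ordered (compositions into 3 parts): C(16,2) = 120.
Partitions of 17 into exactly 3 parts: 24.
Difference: 120 − 24 = 96.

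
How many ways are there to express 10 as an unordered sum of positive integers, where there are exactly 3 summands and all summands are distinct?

4

The partitions of 10 that satisfy the conditions:
7, 2, 1
6, 3, 1
5, 4, 1
5, 3, 2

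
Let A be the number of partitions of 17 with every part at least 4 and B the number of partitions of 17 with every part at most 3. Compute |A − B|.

Partitions of 17 with every part at least 4: 12.
Partitions of 17 with every part at most 3: 33.
|12 − 33| = 21.

21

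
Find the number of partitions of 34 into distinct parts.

Counting exhaustively, 512 partitions satisfy the conditions.

512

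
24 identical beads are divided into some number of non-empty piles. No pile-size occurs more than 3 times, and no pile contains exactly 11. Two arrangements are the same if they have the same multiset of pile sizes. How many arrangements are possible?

658

Systematic enumeration (by largest part, then next-largest, …) yields 658.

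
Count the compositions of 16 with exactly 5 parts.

Equivalently, choose which 4 of the 15 gaps become plus signs: C(15,4) = 1365.

1365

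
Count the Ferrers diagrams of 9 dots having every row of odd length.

8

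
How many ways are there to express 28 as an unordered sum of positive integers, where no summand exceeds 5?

Counting exhaustively, 540 partitions satisfy the conditions.

540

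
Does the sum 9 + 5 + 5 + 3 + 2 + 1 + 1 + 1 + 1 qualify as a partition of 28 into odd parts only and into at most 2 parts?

No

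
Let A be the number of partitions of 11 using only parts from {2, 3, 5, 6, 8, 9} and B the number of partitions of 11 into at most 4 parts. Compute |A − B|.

19

Partitions of 11 using only parts from {2, 3, 5, 6, 8, 9}: 8.
Partitions of 11 into at most 4 parts: 27.
|8 − 27| = 19.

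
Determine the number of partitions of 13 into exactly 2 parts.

Listing the qualifying partitions of 13:
12,1
11,2
10,3
9,4
8,5
7,6
Counting gives 6.

6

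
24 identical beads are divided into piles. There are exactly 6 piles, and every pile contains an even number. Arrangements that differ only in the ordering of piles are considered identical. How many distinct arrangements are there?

Listing the qualifying partitions of 24:
14+2+2+2+2+2
12+4+2+2+2+2
10+6+2+2+2+2
10+4+4+2+2+2
8+8+2+2+2+2
8+6+4+2+2+2
8+4+4+4+2+2
6+6+6+2+2+2
6+6+4+4+2+2
6+4+4+4+4+2
4+4+4+4+4+4

11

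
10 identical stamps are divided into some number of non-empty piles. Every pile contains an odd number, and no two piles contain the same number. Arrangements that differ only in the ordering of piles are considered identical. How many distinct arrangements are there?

2

They are:
9,1
7,3
That's 2 in total.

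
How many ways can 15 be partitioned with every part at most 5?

A full systematic count gives 84.

84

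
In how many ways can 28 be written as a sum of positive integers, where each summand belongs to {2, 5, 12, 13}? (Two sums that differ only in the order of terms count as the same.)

9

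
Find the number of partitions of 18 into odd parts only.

46

There are too many to list fully; the first 12 (by largest part) are:
17, 1
15, 3
15, 1, 1, 1
13, 5
13, 3, 1, 1
13, 1, 1, 1, 1, 1
11, 7
11, 5, 1, 1
11, 3, 3, 1
11, 3, 1, 1, 1, 1
11, 1, 1, 1, 1, 1, 1, 1
9, 9
…and 34 more, for 46 total.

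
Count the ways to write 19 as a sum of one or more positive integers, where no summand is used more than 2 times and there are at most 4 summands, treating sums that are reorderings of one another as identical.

88

Direct enumeration gives 88 partitions.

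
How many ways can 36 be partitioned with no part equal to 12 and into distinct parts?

Enumerating by decreasing first part gives 560 partitions in all.

560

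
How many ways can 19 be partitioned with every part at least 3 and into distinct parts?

17

Listing the qualifying partitions of 19:
19
16 + 3
15 + 4
14 + 5
13 + 6
12 + 7
12 + 4 + 3
11 + 8
11 + 5 + 3
10 + 9
10 + 6 + 3
10 + 5 + 4
9 + 7 + 3
9 + 6 + 4
8 + 7 + 4
8 + 6 + 5
7 + 5 + 4 + 3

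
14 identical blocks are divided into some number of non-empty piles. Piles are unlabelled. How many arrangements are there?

Systematic enumeration (by largest part, then next-largest, …) yields 135.

135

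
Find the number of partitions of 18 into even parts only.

30

A partial list (first 12 by largest part):
18
2, 16
4, 14
2, 2, 14
6, 12
2, 4, 12
2, 2, 2, 12
8, 10
2, 6, 10
4, 4, 10
2, 2, 4, 10
2, 2, 2, 2, 10
…and 18 more, for 30 total.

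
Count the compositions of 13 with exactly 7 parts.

Place 6 bars in the 12 internal gaps of a row of 13 dots: C(12,6) = 924.

924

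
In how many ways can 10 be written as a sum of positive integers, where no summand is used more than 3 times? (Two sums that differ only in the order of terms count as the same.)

There are too many to list fully; the first 12 (by largest part) are:
10
1, 9
2, 8
1, 1, 8
3, 7
1, 2, 7
1, 1, 1, 7
4, 6
1, 3, 6
2, 2, 6
1, 1, 2, 6
5, 5
…and 17 more, for 29 total.

29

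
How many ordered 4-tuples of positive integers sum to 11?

Place 3 bars in the 10 internal gaps of a row of 11 dots: C(10,3) = 120.

120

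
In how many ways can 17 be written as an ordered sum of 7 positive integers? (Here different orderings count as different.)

A composition of 17 into 7 positive parts is chosen by placing 6 dividers among the 16 gaps between 17 units: C(16,6) = 8008.

8008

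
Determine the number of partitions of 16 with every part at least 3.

Listing the qualifying partitions of 16:
16
3 + 13
4 + 12
5 + 11
6 + 10
3 + 3 + 10
7 + 9
3 + 4 + 9
8 + 8
3 + 5 + 8
4 + 4 + 8
3 + 6 + 7
4 + 5 + 7
3 + 3 + 3 + 7
4 + 6 + 6
5 + 5 + 6
3 + 3 + 4 + 6
3 + 3 + 5 + 5
3 + 4 + 4 + 5
4 + 4 + 4 + 4
3 + 3 + 3 + 3 + 4
That's 21 in total.

21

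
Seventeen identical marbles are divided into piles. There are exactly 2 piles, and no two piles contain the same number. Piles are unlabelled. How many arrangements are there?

8

They are:
16,1
15,2
14,3
13,4
12,5
11,6
10,7
9,8
That's 8 in total.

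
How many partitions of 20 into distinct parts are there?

64

A partial list (first 12 by largest part):
20
1, 19
2, 18
3, 17
1, 2, 17
4, 16
1, 3, 16
5, 15
1, 4, 15
2, 3, 15
6, 14
1, 5, 14
…and 52 more, for 64 total.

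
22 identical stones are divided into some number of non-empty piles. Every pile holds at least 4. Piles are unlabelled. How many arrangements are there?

There are too many to list fully; the first 12 (by largest part) are:
22
18 + 4
17 + 5
16 + 6
15 + 7
14 + 8
14 + 4 + 4
13 + 9
13 + 5 + 4
12 + 10
12 + 6 + 4
12 + 5 + 5
…and 22 more, for 34 total.

34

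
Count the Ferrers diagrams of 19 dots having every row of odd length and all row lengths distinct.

Enumerating:
19
15,3,1
13,5,1
11,7,1
11,5,3
9,7,3
That's 6 in total.

6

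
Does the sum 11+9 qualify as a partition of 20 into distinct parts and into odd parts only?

The parts sum to 20, and the condition 'all summands are distinct' holds; the condition 'every summand is odd' holds.

Yes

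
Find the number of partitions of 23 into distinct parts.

104

Systematic enumeration (by largest part, then next-largest, …) yields 104.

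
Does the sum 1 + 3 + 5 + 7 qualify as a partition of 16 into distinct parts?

Yes

The parts sum to 16, and the condition 'all summands are distinct' holds.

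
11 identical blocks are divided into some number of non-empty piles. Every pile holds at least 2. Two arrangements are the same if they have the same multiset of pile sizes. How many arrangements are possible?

14

Listing the qualifying partitions of 11:
11
2,9
3,8
4,7
2,2,7
5,6
2,3,6
2,4,5
3,3,5
2,2,2,5
3,4,4
2,2,3,4
2,3,3,3
2,2,2,2,3
Counting gives 14.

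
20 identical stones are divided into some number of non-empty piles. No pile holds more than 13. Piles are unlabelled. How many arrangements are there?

There are 597 such partitions.

597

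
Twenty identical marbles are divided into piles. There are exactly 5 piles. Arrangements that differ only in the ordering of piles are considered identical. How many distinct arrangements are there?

Counting exhaustively, 84 partitions satisfy the conditions.

84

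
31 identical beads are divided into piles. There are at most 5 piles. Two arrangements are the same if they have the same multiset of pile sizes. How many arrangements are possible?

Enumerating by decreasing first part gives 748 partitions in all.

748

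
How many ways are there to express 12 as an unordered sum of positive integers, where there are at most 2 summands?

7

They are:
12
11 + 1
10 + 2
9 + 3
8 + 4
7 + 5
6 + 6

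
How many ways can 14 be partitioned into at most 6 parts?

Systematic enumeration (by largest part, then next-largest, …) yields 90.

90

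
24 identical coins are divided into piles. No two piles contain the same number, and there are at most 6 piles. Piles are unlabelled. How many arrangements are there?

122

Enumerating by decreasing first part gives 122 partitions in all.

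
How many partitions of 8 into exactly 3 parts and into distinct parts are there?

Listing the qualifying partitions of 8:
5,2,1
4,3,1
That's 2 in total.

2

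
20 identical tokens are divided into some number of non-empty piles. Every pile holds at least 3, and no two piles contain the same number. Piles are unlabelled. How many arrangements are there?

Listing the qualifying partitions of 20:
20
17+3
16+4
15+5
14+6
13+7
13+4+3
12+8
12+5+3
11+9
11+6+3
11+5+4
10+7+3
10+6+4
9+8+3
9+7+4
9+6+5
8+7+5
8+5+4+3
7+6+4+3
That's 20 in total.

20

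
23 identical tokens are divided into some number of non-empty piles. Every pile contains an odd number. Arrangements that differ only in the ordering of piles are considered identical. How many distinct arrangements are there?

Direct enumeration gives 104 partitions.

104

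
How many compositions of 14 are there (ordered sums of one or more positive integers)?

8192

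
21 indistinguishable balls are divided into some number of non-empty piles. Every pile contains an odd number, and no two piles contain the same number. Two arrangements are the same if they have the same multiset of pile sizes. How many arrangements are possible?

8

Enumerating:
21
1,3,17
1,5,15
1,7,13
3,5,13
1,9,11
3,7,11
5,7,9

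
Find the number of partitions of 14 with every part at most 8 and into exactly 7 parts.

The partitions of 14 that satisfy the conditions:
8,1,1,1,1,1,1
7,2,1,1,1,1,1
6,3,1,1,1,1,1
6,2,2,1,1,1,1
5,4,1,1,1,1,1
5,3,2,1,1,1,1
5,2,2,2,1,1,1
4,4,2,1,1,1,1
4,3,3,1,1,1,1
4,3,2,2,1,1,1
4,2,2,2,2,1,1
3,3,3,2,1,1,1
3,3,2,2,2,1,1
3,2,2,2,2,2,1
2,2,2,2,2,2,2

15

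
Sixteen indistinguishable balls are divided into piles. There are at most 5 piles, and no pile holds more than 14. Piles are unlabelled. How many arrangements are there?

99

Systematic enumeration (by largest part, then next-largest, …) yields 99.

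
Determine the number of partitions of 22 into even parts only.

56

A partial list (first 12 by largest part):
22
20+2
18+4
18+2+2
16+6
16+4+2
16+2+2+2
14+8
14+6+2
14+4+4
14+4+2+2
14+2+2+2+2
…and 44 more, for 56 total.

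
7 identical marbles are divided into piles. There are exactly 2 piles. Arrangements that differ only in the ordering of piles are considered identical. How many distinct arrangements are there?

Enumerating:
1+6
2+5
3+4

3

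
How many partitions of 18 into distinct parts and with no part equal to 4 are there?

31

There are too many to list fully; the first 12 (by largest part) are:
18
1 + 17
2 + 16
3 + 15
1 + 2 + 15
1 + 3 + 14
5 + 13
2 + 3 + 13
6 + 12
1 + 5 + 12
1 + 2 + 3 + 12
7 + 11
…and 19 more, for 31 total.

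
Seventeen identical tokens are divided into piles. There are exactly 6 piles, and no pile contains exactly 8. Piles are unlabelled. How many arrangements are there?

A partial list (first 12 by largest part):
12+1+1+1+1+1
11+2+1+1+1+1
10+3+1+1+1+1
10+2+2+1+1+1
9+4+1+1+1+1
9+3+2+1+1+1
9+2+2+2+1+1
7+6+1+1+1+1
7+5+2+1+1+1
7+4+3+1+1+1
7+4+2+2+1+1
7+3+3+2+1+1
…and 27 more, for 39 total.

39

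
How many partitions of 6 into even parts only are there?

Enumerating:
6
4+2
2+2+2

3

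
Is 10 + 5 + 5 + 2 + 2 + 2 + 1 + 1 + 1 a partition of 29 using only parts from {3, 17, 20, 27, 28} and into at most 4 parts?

No

The parts sum to 29, and the condition 'each summand belongs to {3, 17, 20, 27, 28}' is violated.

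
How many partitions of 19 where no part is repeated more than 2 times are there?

Direct enumeration gives 163 partitions.

163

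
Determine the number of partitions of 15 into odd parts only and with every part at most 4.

Listing the qualifying partitions of 15:
3 + 3 + 3 + 3 + 3
3 + 3 + 3 + 3 + 1 + 1 + 1
3 + 3 + 3 + 1 + 1 + 1 + 1 + 1 + 1
3 + 3 + 1 + 1 + 1 + 1 + 1 + 1 + 1 + 1 + 1
3 + 1 + 1 + 1 + 1 + 1 + 1 + 1 + 1 + 1 + 1 + 1 + 1
1 + 1 + 1 + 1 + 1 + 1 + 1 + 1 + 1 + 1 + 1 + 1 + 1 + 1 + 1
That's 6 in total.

6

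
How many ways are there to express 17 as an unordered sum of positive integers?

297

Direct enumeration gives 297 partitions.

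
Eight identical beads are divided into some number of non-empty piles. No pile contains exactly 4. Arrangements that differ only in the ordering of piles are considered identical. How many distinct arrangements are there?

17

Listing the qualifying partitions of 8:
8
7+1
6+2
6+1+1
5+3
5+2+1
5+1+1+1
3+3+2
3+3+1+1
3+2+2+1
3+2+1+1+1
3+1+1+1+1+1
2+2+2+2
2+2+2+1+1
2+2+1+1+1+1
2+1+1+1+1+1+1
1+1+1+1+1+1+1+1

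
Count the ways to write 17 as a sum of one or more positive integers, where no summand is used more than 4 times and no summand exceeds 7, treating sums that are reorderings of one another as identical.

There are 121 such partitions.

121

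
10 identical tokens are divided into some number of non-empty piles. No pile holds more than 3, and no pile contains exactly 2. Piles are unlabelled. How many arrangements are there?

4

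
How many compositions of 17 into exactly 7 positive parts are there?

8008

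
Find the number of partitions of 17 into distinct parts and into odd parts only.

Enumerating:
17
13+3+1
11+5+1
9+7+1
9+5+3

5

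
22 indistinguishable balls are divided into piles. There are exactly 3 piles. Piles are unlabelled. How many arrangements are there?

A partial list (first 12 by largest part):
1, 1, 20
1, 2, 19
1, 3, 18
2, 2, 18
1, 4, 17
2, 3, 17
1, 5, 16
2, 4, 16
3, 3, 16
1, 6, 15
2, 5, 15
3, 4, 15
…and 28 more, for 40 total.

40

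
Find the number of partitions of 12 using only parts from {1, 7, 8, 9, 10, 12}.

Enumerating:
12
10 + 1 + 1
9 + 1 + 1 + 1
8 + 1 + 1 + 1 + 1
7 + 1 + 1 + 1 + 1 + 1
1 + 1 + 1 + 1 + 1 + 1 + 1 + 1 + 1 + 1 + 1 + 1

6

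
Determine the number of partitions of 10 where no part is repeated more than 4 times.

34

There are too many to list fully; the first 12 (by largest part) are:
10
1,9
2,8
1,1,8
3,7
1,2,7
1,1,1,7
4,6
1,3,6
2,2,6
1,1,2,6
1,1,1,1,6
…and 22 more, for 34 total.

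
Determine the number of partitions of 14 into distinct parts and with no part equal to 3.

They are:
14
13,1
12,2
11,2,1
10,4
9,5
9,4,1
8,6
8,5,1
8,4,2
7,6,1
7,5,2
7,4,2,1
6,5,2,1

14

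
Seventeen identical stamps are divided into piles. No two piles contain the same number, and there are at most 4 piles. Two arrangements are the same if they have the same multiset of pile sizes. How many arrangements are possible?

36

A partial list (first 12 by largest part):
17
16, 1
15, 2
14, 3
14, 2, 1
13, 4
13, 3, 1
12, 5
12, 4, 1
12, 3, 2
11, 6
11, 5, 1
…and 24 more, for 36 total.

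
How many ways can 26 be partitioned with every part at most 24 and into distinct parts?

163

Direct enumeration gives 163 partitions.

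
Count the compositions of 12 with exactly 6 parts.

By stars and bars with positive parts, the count is C(11,5) = 462.

462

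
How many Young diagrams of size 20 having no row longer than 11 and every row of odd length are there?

53

There are too many to list fully; the first 12 (by largest part) are:
11 + 9
11 + 7 + 1 + 1
11 + 5 + 3 + 1
11 + 5 + 1 + 1 + 1 + 1
11 + 3 + 3 + 3
11 + 3 + 3 + 1 + 1 + 1
11 + 3 + 1 + 1 + 1 + 1 + 1 + 1
11 + 1 + 1 + 1 + 1 + 1 + 1 + 1 + 1 + 1
9 + 9 + 1 + 1
9 + 7 + 3 + 1
9 + 7 + 1 + 1 + 1 + 1
9 + 5 + 5 + 1
…and 41 more, for 53 total.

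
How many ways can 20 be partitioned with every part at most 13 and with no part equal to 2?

Enumerating by decreasing first part gives 224 partitions in all.

224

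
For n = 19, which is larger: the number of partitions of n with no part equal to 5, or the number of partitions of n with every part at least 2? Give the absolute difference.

Partitions of 19 with no part equal to 5: 355.
Partitions of 19 with every part at least 2: 105.
|355 − 105| = 250.

250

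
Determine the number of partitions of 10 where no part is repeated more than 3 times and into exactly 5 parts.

5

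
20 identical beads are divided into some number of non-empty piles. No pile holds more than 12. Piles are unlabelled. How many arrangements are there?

582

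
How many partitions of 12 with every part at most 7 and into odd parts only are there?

Listing the qualifying partitions of 12:
7+5
7+3+1+1
7+1+1+1+1+1
5+5+1+1
5+3+3+1
5+3+1+1+1+1
5+1+1+1+1+1+1+1
3+3+3+3
3+3+3+1+1+1
3+3+1+1+1+1+1+1
3+1+1+1+1+1+1+1+1+1
1+1+1+1+1+1+1+1+1+1+1+1
That's 12 in total.

12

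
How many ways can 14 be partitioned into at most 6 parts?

90

Enumerating by decreasing first part gives 90 partitions in all.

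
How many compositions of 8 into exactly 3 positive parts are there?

21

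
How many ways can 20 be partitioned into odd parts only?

A partial list (first 12 by largest part):
19,1
17,3
17,1,1,1
15,5
15,3,1,1
15,1,1,1,1,1
13,7
13,5,1,1
13,3,3,1
13,3,1,1,1,1
13,1,1,1,1,1,1,1
11,9
…and 52 more, for 64 total.

64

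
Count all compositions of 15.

16384

The number of compositions of n is 2^(n−1); here 2^14 = 16384.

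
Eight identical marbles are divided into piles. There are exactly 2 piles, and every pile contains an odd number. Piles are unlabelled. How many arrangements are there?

The partitions of 8 that satisfy the conditions:
7 + 1
5 + 3

2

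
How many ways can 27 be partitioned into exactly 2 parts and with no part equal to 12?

12

They are:
26+1
25+2
24+3
23+4
22+5
21+6
20+7
19+8
18+9
17+10
16+11
14+13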